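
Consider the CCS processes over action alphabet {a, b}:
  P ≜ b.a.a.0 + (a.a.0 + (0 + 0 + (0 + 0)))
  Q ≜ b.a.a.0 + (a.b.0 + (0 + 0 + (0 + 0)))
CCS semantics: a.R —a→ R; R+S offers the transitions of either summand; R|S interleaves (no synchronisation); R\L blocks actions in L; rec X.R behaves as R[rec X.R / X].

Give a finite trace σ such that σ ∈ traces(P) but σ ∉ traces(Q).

aa

LTS(P): 4 reachable states
  s0 = b.a.a.0 + (a.a.0 + (0 + 0 + (0 + 0))) → =a=> s1, =b=> s2
  s1 = a.0 → =a=> s3
  s2 = a.a.0 → =a=> s1
  s3 = 0 → (no moves)
LTS(Q): 5 reachable states
  t0 = b.a.a.0 + (a.b.0 + (0 + 0 + (0 + 0))) → =a=> t1, =b=> t2
  t1 = b.0 → =b=> t3
  t2 = a.a.0 → =a=> t4
  t3 = 0 → (no moves)
  t4 = a.0 → =a=> t3
Run σ = ⟨aa⟩ on P: start {s0}
  [1] a ⇒ {s1}
  [2] a ⇒ {s3}
  ✓ P
Run σ = ⟨aa⟩ on Q: start {t0}
  [1] a ⇒ {t1}
  [2] a ⇒ ∅  — Q cannot continue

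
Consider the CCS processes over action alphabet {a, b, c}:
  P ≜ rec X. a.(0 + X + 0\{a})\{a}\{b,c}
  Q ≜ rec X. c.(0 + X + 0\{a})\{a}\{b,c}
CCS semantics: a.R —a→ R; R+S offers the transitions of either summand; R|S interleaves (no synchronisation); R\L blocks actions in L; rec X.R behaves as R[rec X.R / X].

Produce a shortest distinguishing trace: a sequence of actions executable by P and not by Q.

Reachable graph of P (2 states):
  u0 = rec X. a.(0 + X + 0\{a})\{a}\{b,c} has moves ··a··> u1
  u1 = (0 + (rec X. a.(0 + X + 0\{a})\{a}\{b,c}) + 0\{a})\{a}\{b,c} has moves deadlocked
Reachable graph of Q (2 states):
  v0 = rec X. c.(0 + X + 0\{a})\{a}\{b,c} has moves ··c··> v1
  v1 = (0 + (rec X. c.(0 + X + 0\{a})\{a}\{b,c}) + 0\{a})\{a}\{b,c} has moves deadlocked
Trace ⟨a⟩ through P, begin at {u0}:
  step 1 (a): {u1}
  ✓ P
Trace ⟨a⟩ through Q, begin at {v0}:
  step 1 (a): ∅  — Q cannot continue

a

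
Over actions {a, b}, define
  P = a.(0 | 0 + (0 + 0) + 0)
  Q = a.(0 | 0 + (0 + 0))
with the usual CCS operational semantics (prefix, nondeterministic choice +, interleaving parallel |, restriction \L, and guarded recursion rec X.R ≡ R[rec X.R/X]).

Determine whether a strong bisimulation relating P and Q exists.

Reachable graph of P (2 states):
  s0 = a.(0 | 0 + (0 + 0) + 0) → -a-> s1
  s1 = 0 | 0 + (0 + 0) + 0 → stopped
Reachable graph of Q (2 states):
  t0 = a.(0 | 0 + (0 + 0)) → -a-> t1
  t1 = 0 | 0 + (0 + 0) → stopped
Partition-refinement fixed point:
  B0 = {s0, t0}
  B1 = {s1, t1}
s0 ∈ B0, t0 ∈ B0 → same block

bisimilar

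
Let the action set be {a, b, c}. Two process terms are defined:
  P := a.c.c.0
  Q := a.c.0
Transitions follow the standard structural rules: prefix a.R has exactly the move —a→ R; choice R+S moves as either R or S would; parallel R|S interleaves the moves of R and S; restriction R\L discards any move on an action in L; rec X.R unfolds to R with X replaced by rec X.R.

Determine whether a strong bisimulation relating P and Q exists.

P's transition system — 4 states:
  u0 = a.c.c.0 → ··a··> u1
  u1 = c.c.0 → ··c··> u2
  u2 = c.0 → ··c··> u3
  u3 = 0 → (no moves)
Q's transition system — 3 states:
  v0 = a.c.0 → ··a··> v1
  v1 = c.0 → ··c··> v2
  v2 = 0 → (no moves)
Partition-refinement fixed point:
  B0 = {u0}
  B1 = {u1}
  B2 = {u2, v1}
  B3 = {u3, v2}
  B4 = {v0}
u0 ∈ B0, v0 ∈ B4 → different blocks

P ≁ Q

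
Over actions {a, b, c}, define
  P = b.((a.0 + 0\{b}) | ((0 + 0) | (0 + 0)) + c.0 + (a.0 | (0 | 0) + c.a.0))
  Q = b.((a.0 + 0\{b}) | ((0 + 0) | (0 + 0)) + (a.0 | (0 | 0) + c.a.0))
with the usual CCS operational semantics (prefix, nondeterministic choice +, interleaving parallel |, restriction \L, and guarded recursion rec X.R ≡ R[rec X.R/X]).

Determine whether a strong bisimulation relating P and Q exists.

P ≁ Q

P's transition system — 6 states:
  p0 = b.((a.0 + 0\{b}) | ((0 + 0) | (0 + 0)) + c.0 + (a.0 | (0 | 0) + c.a.0)) | =b=> p1
  p1 = (a.0 + 0\{b}) | ((0 + 0) | (0 + 0)) + c.0 + (a.0 | (0 | 0) + c.a.0) | =a=> p2, =a=> p3, =c=> p4, =c=> p5
  p2 = 0 | ((0 + 0) | (0 + 0)) | (no moves)
  p3 = 0 | (0 | 0) | (no moves)
  p4 = 0 | (no moves)
  p5 = a.0 | =a=> p4
Q's transition system — 6 states:
  q0 = b.((a.0 + 0\{b}) | ((0 + 0) | (0 + 0)) + (a.0 | (0 | 0) + c.a.0)) | =b=> q1
  q1 = (a.0 + 0\{b}) | ((0 + 0) | (0 + 0)) + (a.0 | (0 | 0) + c.a.0) | =a=> q2, =a=> q3, =c=> q4
  q2 = 0 | ((0 + 0) | (0 + 0)) | (no moves)
  q3 = 0 | (0 | 0) | (no moves)
  q4 = a.0 | =a=> q5
  q5 = 0 | (no moves)
Bisimilarity quotient blocks:
  B0 = {p0}
  B1 = {p1}
  B2 = {p2, p3, p4, q2, q3, q5}
  B3 = {p5, q4}
  B4 = {q0}
  B5 = {q1}
p0 ∈ B0, q0 ∈ B4 → different blocks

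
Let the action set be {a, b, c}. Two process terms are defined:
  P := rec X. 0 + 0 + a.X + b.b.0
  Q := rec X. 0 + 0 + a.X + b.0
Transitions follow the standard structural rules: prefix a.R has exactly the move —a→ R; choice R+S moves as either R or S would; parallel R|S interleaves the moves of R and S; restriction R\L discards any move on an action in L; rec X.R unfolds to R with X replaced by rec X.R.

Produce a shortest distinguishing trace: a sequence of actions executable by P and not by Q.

bb

P's transition system — 3 states:
  s0 = rec X. 0 + 0 + a.X + b.b.0 → —a→ s0, —b→ s1
  s1 = b.0 → —b→ s2
  s2 = 0 → deadlocked
Q's transition system — 2 states:
  t0 = rec X. 0 + 0 + a.X + b.0 → —a→ t0, —b→ t1
  t1 = 0 → deadlocked
Executing bb from P (initial set {s0}):
  step 1 (b): {s1}
  step 2 (b): {s2}
  — P admits the full trace.
Executing bb from Q (initial set {t0}):
  step 1 (b): {t1}
  step 2 (b): ∅ (Q stuck)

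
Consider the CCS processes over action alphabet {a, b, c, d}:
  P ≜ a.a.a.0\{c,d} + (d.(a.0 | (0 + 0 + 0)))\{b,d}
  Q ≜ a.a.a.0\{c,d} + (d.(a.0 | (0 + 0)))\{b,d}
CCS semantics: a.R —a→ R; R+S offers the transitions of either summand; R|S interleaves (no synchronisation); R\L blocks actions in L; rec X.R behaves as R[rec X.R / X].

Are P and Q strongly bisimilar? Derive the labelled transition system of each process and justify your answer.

LTS(P): 4 reachable states
  m0 = a.a.a.0\{c,d} + (d.(a.0 | (0 + 0 + 0)))\{b,d} ⊢ =a=> m1
  m1 = a.a.0\{c,d} ⊢ =a=> m2
  m2 = a.0\{c,d} ⊢ =a=> m3
  m3 = 0\{c,d} ⊢ ∅
LTS(Q): 4 reachable states
  n0 = a.a.a.0\{c,d} + (d.(a.0 | (0 + 0)))\{b,d} ⊢ =a=> n1
  n1 = a.a.0\{c,d} ⊢ =a=> n2
  n2 = a.0\{c,d} ⊢ =a=> n3
  n3 = 0\{c,d} ⊢ ∅
Bisimilarity quotient blocks:
  B0 = {m0, n0}
  B1 = {m1, n1}
  B2 = {m2, n2}
  B3 = {m3, n3}
m0 ∈ B0, n0 ∈ B0 → same block

bisimilar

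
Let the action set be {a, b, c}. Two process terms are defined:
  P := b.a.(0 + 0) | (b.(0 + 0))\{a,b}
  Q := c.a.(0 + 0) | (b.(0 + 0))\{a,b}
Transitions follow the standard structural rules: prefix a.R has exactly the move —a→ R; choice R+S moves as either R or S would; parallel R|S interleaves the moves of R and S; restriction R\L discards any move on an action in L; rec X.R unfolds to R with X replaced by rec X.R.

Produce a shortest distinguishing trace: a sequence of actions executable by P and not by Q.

Reachable graph of P (3 states):
  p0 = b.a.(0 + 0) | (b.(0 + 0))\{a,b} ⊢ ··b··> p1
  p1 = a.(0 + 0) | (b.(0 + 0))\{a,b} ⊢ ··a··> p2
  p2 = (0 + 0) | (b.(0 + 0))\{a,b} ⊢ ·
Reachable graph of Q (3 states):
  q0 = c.a.(0 + 0) | (b.(0 + 0))\{a,b} ⊢ ··c··> q1
  q1 = a.(0 + 0) | (b.(0 + 0))\{a,b} ⊢ ··a··> q2
  q2 = (0 + 0) | (b.(0 + 0))\{a,b} ⊢ ·
Executing b from P (initial set {p0}):
  [1] b ⇒ {p1}
  P completes σ.
Executing b from Q (initial set {q0}):
  [1] b ⇒ ∅ (Q stuck)

b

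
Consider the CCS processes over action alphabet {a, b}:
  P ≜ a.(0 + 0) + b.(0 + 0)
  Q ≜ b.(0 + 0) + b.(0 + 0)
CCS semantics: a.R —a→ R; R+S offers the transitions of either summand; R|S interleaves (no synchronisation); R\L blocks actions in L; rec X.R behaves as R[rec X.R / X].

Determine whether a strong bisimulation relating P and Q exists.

LTS(P): 2 reachable states
  s0 = a.(0 + 0) + b.(0 + 0) has moves --a--▸ s1, --b--▸ s1
  s1 = 0 + 0 has moves (no moves)
LTS(Q): 2 reachable states
  t0 = b.(0 + 0) + b.(0 + 0) has moves --b--▸ t1
  t1 = 0 + 0 has moves (no moves)
Coarsest stable partition (strong bisimilarity classes):
  B0 = {s0}
  B1 = {s1, t1}
  B2 = {t0}
s0 ∈ B0, t0 ∈ B2 → different blocks

not bisimilar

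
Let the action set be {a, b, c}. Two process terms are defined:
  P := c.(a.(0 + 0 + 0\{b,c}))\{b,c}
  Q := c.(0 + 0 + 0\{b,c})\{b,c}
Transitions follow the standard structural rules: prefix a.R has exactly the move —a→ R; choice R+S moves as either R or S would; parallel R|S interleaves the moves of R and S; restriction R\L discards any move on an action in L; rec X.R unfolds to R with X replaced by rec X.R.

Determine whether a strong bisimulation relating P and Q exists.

NO

Reachable graph of P (3 states):
  u0 = c.(a.(0 + 0 + 0\{b,c}))\{b,c} :: =c=> u1
  u1 = (a.(0 + 0 + 0\{b,c}))\{b,c} :: =a=> u2
  u2 = (0 + 0 + 0\{b,c})\{b,c} :: stopped
Reachable graph of Q (2 states):
  v0 = c.(0 + 0 + 0\{b,c})\{b,c} :: =c=> v1
  v1 = (0 + 0 + 0\{b,c})\{b,c} :: stopped
Coarsest stable partition (strong bisimilarity classes):
  B0 = {u0}
  B1 = {u1}
  B2 = {u2, v1}
  B3 = {v0}
u0 ∈ B0, v0 ∈ B3 → different blocks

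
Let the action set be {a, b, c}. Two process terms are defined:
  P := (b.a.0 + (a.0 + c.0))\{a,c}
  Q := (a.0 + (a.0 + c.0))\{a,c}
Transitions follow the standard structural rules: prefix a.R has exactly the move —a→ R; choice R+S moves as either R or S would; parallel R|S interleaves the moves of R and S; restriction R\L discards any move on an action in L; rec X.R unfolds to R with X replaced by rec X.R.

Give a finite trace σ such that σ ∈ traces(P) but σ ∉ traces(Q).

b

P's transition system — 2 states:
  u0 = (b.a.0 + (a.0 + c.0))\{a,c} has moves -b-> u1
  u1 = (a.0)\{a,c} has moves (no moves)
Q's transition system — 1 states:
  v0 = (a.0 + (a.0 + c.0))\{a,c} has moves (no moves)
Trace ⟨b⟩ through P, begin at {u0}:
  [1] b ⇒ {u1}
  P completes σ.
Trace ⟨b⟩ through Q, begin at {v0}:
  [1] b ⇒ ∅  — Q cannot continue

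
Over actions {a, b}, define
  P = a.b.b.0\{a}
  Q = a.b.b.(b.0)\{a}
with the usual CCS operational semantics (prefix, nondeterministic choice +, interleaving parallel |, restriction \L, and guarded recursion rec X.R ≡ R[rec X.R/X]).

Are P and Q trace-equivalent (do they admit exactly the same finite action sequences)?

traces(P) ≠ traces(Q) — witness ⟨abbb⟩

Reachable graph of P (4 states):
  p0 = a.b.b.0\{a} → ··a··> p1
  p1 = b.b.0\{a} → ··b··> p2
  p2 = b.0\{a} → ··b··> p3
  p3 = 0\{a} → (no moves)
Reachable graph of Q (5 states):
  q0 = a.b.b.(b.0)\{a} → ··a··> q1
  q1 = b.b.(b.0)\{a} → ··b··> q2
  q2 = b.(b.0)\{a} → ··b··> q3
  q3 = (b.0)\{a} → ··b··> q4
  q4 = 0\{a} → (no moves)
Trace ⟨abbb⟩ through Q, begin at {q0}:
  [1] a ⇒ {q1}
  [2] b ⇒ {q2}
  [3] b ⇒ {q3}
  [4] b ⇒ {q4}
  — Q admits the full trace.
Trace ⟨abbb⟩ through P, begin at {p0}:
  [1] a ⇒ {p1}
  [2] b ⇒ {p2}
  [3] b ⇒ {p3}
  [4] b ⇒ ∅ (P stuck)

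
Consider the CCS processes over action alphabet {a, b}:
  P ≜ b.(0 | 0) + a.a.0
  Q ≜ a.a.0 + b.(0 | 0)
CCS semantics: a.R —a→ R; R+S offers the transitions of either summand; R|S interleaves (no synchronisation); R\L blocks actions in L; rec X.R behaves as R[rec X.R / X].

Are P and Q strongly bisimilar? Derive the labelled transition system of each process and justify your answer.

YES

P's transition system — 4 states:
  m0 = b.(0 | 0) + a.a.0 has moves =a=> m1, =b=> m2
  m1 = a.0 has moves =a=> m3
  m2 = 0 | 0 has moves ·
  m3 = 0 has moves ·
Q's transition system — 4 states:
  n0 = a.a.0 + b.(0 | 0) has moves =a=> n1, =b=> n2
  n1 = a.0 has moves =a=> n3
  n2 = 0 | 0 has moves ·
  n3 = 0 has moves ·
Bisimilarity quotient blocks:
  B0 = {m0, n0}
  B1 = {m2, m3, n2, n3}
  B2 = {m1, n1}
m0 ∈ B0, n0 ∈ B0 → same block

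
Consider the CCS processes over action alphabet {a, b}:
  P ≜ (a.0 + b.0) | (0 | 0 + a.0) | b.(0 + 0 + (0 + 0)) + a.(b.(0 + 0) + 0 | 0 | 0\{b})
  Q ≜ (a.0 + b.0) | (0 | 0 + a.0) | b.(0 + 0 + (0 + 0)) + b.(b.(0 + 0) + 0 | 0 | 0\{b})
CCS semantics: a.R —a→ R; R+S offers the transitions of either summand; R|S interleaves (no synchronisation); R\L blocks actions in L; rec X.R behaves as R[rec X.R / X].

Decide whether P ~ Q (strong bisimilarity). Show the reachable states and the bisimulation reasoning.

P's transition system — 10 states:
  p0 = (a.0 + b.0) | (0 | 0 + a.0) | b.(0 + 0 + (0 + 0)) + a.(b.(0 + 0) + 0 | 0 | 0\{b}) has moves =a=> p1, =a=> p2, =a=> p3, =b=> p2, =b=> p4
  p1 = (a.0 + b.0) | 0 | b.(0 + 0 + (0 + 0)) has moves =a=> p5, =b=> p5, =b=> p6
  p2 = 0 | (0 | 0 + a.0) | b.(0 + 0 + (0 + 0)) has moves =a=> p5, =b=> p7
  p3 = b.(0 + 0) + 0 | 0 | 0\{b} has moves =b=> p8
  p4 = (a.0 + b.0) | (0 | 0 + a.0) | (0 + 0 + (0 + 0)) has moves =a=> p6, =a=> p7, =b=> p7
  p5 = 0 | 0 | b.(0 + 0 + (0 + 0)) has moves =b=> p9
  p6 = (a.0 + b.0) | 0 | (0 + 0 + (0 + 0)) has moves =a=> p9, =b=> p9
  p7 = 0 | (0 | 0 + a.0) | (0 + 0 + (0 + 0)) has moves =a=> p9
  p8 = 0 + 0 has moves deadlocked
  p9 = 0 | 0 | (0 + 0 + (0 + 0)) has moves deadlocked
Q's transition system — 10 states:
  q0 = (a.0 + b.0) | (0 | 0 + a.0) | b.(0 + 0 + (0 + 0)) + b.(b.(0 + 0) + 0 | 0 | 0\{b}) has moves =a=> q1, =a=> q2, =b=> q2, =b=> q3, =b=> q4
  q1 = (a.0 + b.0) | 0 | b.(0 + 0 + (0 + 0)) has moves =a=> q5, =b=> q5, =b=> q6
  q2 = 0 | (0 | 0 + a.0) | b.(0 + 0 + (0 + 0)) has moves =a=> q5, =b=> q7
  q3 = (a.0 + b.0) | (0 | 0 + a.0) | (0 + 0 + (0 + 0)) has moves =a=> q6, =a=> q7, =b=> q7
  q4 = b.(0 + 0) + 0 | 0 | 0\{b} has moves =b=> q8
  q5 = 0 | 0 | b.(0 + 0 + (0 + 0)) has moves =b=> q9
  q6 = (a.0 + b.0) | 0 | (0 + 0 + (0 + 0)) has moves =a=> q9, =b=> q9
  q7 = 0 | (0 | 0 + a.0) | (0 + 0 + (0 + 0)) has moves =a=> q9
  q8 = 0 + 0 has moves deadlocked
  q9 = 0 | 0 | (0 + 0 + (0 + 0)) has moves deadlocked
Coarsest stable partition (strong bisimilarity classes):
  B0 = {p0}
  B1 = {p4, q3}
  B2 = {p7, q7}
  B3 = {p8, p9, q8, q9}
  B4 = {p6, q6}
  B5 = {p3, p5, q4, q5}
  B6 = {p2, q2}
  B7 = {p1, q1}
  B8 = {q0}
p0 ∈ B0, q0 ∈ B8 → different blocks

NO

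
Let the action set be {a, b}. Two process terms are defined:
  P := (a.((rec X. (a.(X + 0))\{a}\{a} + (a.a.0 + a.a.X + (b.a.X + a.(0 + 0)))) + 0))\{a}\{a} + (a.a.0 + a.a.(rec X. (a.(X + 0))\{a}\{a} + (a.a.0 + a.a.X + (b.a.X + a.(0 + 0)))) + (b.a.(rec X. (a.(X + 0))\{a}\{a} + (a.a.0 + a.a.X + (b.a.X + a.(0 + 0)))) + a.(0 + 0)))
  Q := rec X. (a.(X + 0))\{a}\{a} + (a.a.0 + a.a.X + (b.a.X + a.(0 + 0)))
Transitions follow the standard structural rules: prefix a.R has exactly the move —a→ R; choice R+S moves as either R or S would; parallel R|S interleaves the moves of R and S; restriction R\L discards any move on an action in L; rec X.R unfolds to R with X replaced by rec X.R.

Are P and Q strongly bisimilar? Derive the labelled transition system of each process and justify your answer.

LTS(P): 6 reachable states
  s0 = (a.((rec X. (a.(X + 0))\{a}\{a} + (a.a.0 + a.a.X + (b.a.X + a.(0 + 0)))) + 0))\{a}\{a} + (a.a.0 + a.a.(rec X. (a.(X + 0))\{a}\{a} + (a.a.0 + a.a.X + (b.a.X + a.(0 + 0)))) + (b.a.(rec X. (a.(X + 0))\{a}\{a} + (a.a.0 + a.a.X + (b.a.X + a.(0 + 0)))) + a.(0 + 0))) :: -a-> s1, -a-> s2, -a-> s3, -b-> s2
  s1 = 0 + 0 :: (no moves)
  s2 = a.(rec X. (a.(X + 0))\{a}\{a} + (a.a.0 + a.a.X + (b.a.X + a.(0 + 0)))) :: -a-> s4
  s3 = a.0 :: -a-> s5
  s4 = rec X. (a.(X + 0))\{a}\{a} + (a.a.0 + a.a.X + (b.a.X + a.(0 + 0))) :: -a-> s1, -a-> s2, -a-> s3, -b-> s2
  s5 = 0 :: (no moves)
LTS(Q): 5 reachable states
  t0 = rec X. (a.(X + 0))\{a}\{a} + (a.a.0 + a.a.X + (b.a.X + a.(0 + 0))) :: -a-> t1, -a-> t2, -a-> t3, -b-> t2
  t1 = 0 + 0 :: (no moves)
  t2 = a.(rec X. (a.(X + 0))\{a}\{a} + (a.a.0 + a.a.X + (b.a.X + a.(0 + 0)))) :: -a-> t0
  t3 = a.0 :: -a-> t4
  t4 = 0 :: (no moves)
Coarsest stable partition (strong bisimilarity classes):
  B0 = {s0, s4, t0}
  B1 = {s2, t2}
  B2 = {s1, s5, t1, t4}
  B3 = {s3, t3}
s0 ∈ B0, t0 ∈ B0 → same block

P ~ Q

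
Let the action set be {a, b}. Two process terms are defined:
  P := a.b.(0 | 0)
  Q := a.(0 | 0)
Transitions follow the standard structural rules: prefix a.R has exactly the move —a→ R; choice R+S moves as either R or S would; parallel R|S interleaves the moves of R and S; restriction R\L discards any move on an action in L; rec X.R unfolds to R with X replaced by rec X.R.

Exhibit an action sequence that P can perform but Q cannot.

ab

Reachable graph of P (3 states):
  p0 = a.b.(0 | 0) :: —a→ p1
  p1 = b.(0 | 0) :: —b→ p2
  p2 = 0 | 0 :: ·
Reachable graph of Q (2 states):
  q0 = a.(0 | 0) :: —a→ q1
  q1 = 0 | 0 :: ·
Run σ = ⟨ab⟩ on P: start {p0}
  step 1 (a): {p1}
  step 2 (b): {p2}
  ✓ P
Run σ = ⟨ab⟩ on Q: start {q0}
  step 1 (a): {q1}
  step 2 (b): ∅  — Q cannot continue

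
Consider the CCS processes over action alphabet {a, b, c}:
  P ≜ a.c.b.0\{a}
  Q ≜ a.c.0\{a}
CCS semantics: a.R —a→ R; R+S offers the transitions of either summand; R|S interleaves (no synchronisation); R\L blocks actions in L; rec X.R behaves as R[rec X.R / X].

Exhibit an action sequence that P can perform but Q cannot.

acb

Reachable graph of P (4 states):
  p0 = a.c.b.0\{a} | -a-> p1
  p1 = c.b.0\{a} | -c-> p2
  p2 = b.0\{a} | -b-> p3
  p3 = 0\{a} | deadlocked
Reachable graph of Q (3 states):
  q0 = a.c.0\{a} | -a-> q1
  q1 = c.0\{a} | -c-> q2
  q2 = 0\{a} | deadlocked
Executing acb from P (initial set {p0}):
  after a @ step 1: {p1}
  after c @ step 2: {p2}
  after b @ step 3: {p3}
  ✓ P
Executing acb from Q (initial set {q0}):
  after a @ step 1: {q1}
  after c @ step 2: {q2}
  after b @ step 3: no successor for Q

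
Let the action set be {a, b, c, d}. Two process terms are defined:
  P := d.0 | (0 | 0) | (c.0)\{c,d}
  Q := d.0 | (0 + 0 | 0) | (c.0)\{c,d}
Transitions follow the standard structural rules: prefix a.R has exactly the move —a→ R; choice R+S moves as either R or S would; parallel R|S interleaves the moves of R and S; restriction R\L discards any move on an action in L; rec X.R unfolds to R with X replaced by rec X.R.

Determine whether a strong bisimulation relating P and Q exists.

YES

P's transition system — 2 states:
  s0 = d.0 | (0 | 0) | (c.0)\{c,d} → --d--▸ s1
  s1 = 0 | (0 | 0) | (c.0)\{c,d} → stopped
Q's transition system — 2 states:
  t0 = d.0 | (0 + 0 | 0) | (c.0)\{c,d} → --d--▸ t1
  t1 = 0 | (0 + 0 | 0) | (c.0)\{c,d} → stopped
Coarsest stable partition (strong bisimilarity classes):
  B0 = {s0, t0}
  B1 = {s1, t1}
s0 ∈ B0, t0 ∈ B0 → same block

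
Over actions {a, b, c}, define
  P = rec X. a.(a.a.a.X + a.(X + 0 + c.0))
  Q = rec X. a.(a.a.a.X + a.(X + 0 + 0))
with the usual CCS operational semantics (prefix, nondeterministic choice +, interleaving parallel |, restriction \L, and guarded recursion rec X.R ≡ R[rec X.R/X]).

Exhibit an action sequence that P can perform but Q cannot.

aac

LTS(P): 6 reachable states
  s0 = rec X. a.(a.a.a.X + a.(X + 0 + c.0)) | --a--▸ s1
  s1 = a.a.a.(rec X. a.(a.a.a.X + a.(X + 0 + c.0))) + a.((rec X. a.(a.a.a.X + a.(X + 0 + c.0))) + 0 + c.0) | --a--▸ s2, --a--▸ s3
  s2 = (rec X. a.(a.a.a.X + a.(X + 0 + c.0))) + 0 + c.0 | --a--▸ s1, --c--▸ s4
  s3 = a.a.(rec X. a.(a.a.a.X + a.(X + 0 + c.0))) | --a--▸ s5
  s4 = 0 | (no moves)
  s5 = a.(rec X. a.(a.a.a.X + a.(X + 0 + c.0))) | --a--▸ s0
LTS(Q): 5 reachable states
  t0 = rec X. a.(a.a.a.X + a.(X + 0 + 0)) | --a--▸ t1
  t1 = a.a.a.(rec X. a.(a.a.a.X + a.(X + 0 + 0))) + a.((rec X. a.(a.a.a.X + a.(X + 0 + 0))) + 0 + 0) | --a--▸ t2, --a--▸ t3
  t2 = (rec X. a.(a.a.a.X + a.(X + 0 + 0))) + 0 + 0 | --a--▸ t1
  t3 = a.a.(rec X. a.(a.a.a.X + a.(X + 0 + 0))) | --a--▸ t4
  t4 = a.(rec X. a.(a.a.a.X + a.(X + 0 + 0))) | --a--▸ t0
Trace ⟨aac⟩ through P, begin at {s0}:
  step 1 (a): {s1}
  step 2 (a): {s2, s3}
  step 3 (c): {s4}
  P completes σ.
Trace ⟨aac⟩ through Q, begin at {t0}:
  step 1 (a): {t1}
  step 2 (a): {t2, t3}
  step 3 (c): no successor for Q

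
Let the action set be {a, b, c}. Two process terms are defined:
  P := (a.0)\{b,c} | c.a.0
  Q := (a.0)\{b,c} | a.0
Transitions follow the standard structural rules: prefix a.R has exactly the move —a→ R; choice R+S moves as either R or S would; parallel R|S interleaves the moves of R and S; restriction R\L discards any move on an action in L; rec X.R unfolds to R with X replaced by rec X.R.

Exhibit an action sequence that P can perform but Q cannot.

c

LTS(P): 6 reachable states
  p0 = (a.0)\{b,c} | c.a.0 :: ··a··> p1, ··c··> p2
  p1 = 0\{b,c} | c.a.0 :: ··c··> p3
  p2 = (a.0)\{b,c} | a.0 :: ··a··> p3, ··a··> p4
  p3 = 0\{b,c} | a.0 :: ··a··> p5
  p4 = (a.0)\{b,c} | 0 :: ··a··> p5
  p5 = 0\{b,c} | 0 :: ∅
LTS(Q): 4 reachable states
  q0 = (a.0)\{b,c} | a.0 :: ··a··> q1, ··a··> q2
  q1 = (a.0)\{b,c} | 0 :: ··a··> q3
  q2 = 0\{b,c} | a.0 :: ··a··> q3
  q3 = 0\{b,c} | 0 :: ∅
Executing c from P (initial set {p0}):
  step 1 (c): {p2}
  — P admits the full trace.
Executing c from Q (initial set {q0}):
  step 1 (c): ∅ (Q stuck)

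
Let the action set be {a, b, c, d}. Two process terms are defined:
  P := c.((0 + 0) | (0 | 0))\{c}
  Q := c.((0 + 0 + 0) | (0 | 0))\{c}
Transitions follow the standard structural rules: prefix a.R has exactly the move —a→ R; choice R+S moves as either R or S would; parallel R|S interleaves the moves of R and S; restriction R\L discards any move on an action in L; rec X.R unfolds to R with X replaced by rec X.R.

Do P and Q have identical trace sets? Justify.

P's transition system — 2 states:
  m0 = c.((0 + 0) | (0 | 0))\{c} ⊢ -c-> m1
  m1 = ((0 + 0) | (0 | 0))\{c} ⊢ ·
Q's transition system — 2 states:
  n0 = c.((0 + 0 + 0) | (0 | 0))\{c} ⊢ -c-> n1
  n1 = ((0 + 0 + 0) | (0 | 0))\{c} ⊢ ·
Coarsest stable partition (strong bisimilarity classes):
  B0 = {m0, n0}
  B1 = {m1, n1}
m0 ∈ B0, n0 ∈ B0 → same block
Bisimilar ⇒ trace-equivalent.

YES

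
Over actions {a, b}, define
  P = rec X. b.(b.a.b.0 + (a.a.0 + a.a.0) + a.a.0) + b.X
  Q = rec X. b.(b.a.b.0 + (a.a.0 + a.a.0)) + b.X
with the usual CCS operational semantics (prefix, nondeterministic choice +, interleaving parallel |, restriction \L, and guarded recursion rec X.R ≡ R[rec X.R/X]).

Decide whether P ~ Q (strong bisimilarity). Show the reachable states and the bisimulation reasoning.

P's transition system — 6 states:
  p0 = rec X. b.(b.a.b.0 + (a.a.0 + a.a.0) + a.a.0) + b.X → ··b··> p0, ··b··> p1
  p1 = b.a.b.0 + (a.a.0 + a.a.0) + a.a.0 → ··a··> p2, ··b··> p3
  p2 = a.0 → ··a··> p4
  p3 = a.b.0 → ··a··> p5
  p4 = 0 → stopped
  p5 = b.0 → ··b··> p4
Q's transition system — 6 states:
  q0 = rec X. b.(b.a.b.0 + (a.a.0 + a.a.0)) + b.X → ··b··> q0, ··b··> q1
  q1 = b.a.b.0 + (a.a.0 + a.a.0) → ··a··> q2, ··b··> q3
  q2 = a.0 → ··a··> q4
  q3 = a.b.0 → ··a··> q5
  q4 = 0 → stopped
  q5 = b.0 → ··b··> q4
Partition-refinement fixed point:
  B0 = {p0, q0}
  B1 = {p1, q1}
  B2 = {p3, q3}
  B3 = {p5, q5}
  B4 = {p4, q4}
  B5 = {p2, q2}
p0 ∈ B0, q0 ∈ B0 → same block

P ~ Q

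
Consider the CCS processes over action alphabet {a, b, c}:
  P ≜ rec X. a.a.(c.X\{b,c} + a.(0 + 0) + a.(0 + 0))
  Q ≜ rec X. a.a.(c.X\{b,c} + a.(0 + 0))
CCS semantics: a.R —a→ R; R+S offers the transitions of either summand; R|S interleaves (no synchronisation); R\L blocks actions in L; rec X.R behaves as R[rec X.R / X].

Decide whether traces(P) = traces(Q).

YES

Reachable graph of P (8 states):
  m0 = rec X. a.a.(c.X\{b,c} + a.(0 + 0) + a.(0 + 0)) has moves -a-> m1
  m1 = a.(c.(rec X. a.a.(c.X\{b,c} + a.(0 + 0) + a.(0 + 0)))\{b,c} + a.(0 + 0) + a.(0 + 0)) has moves -a-> m2
  m2 = c.(rec X. a.a.(c.X\{b,c} + a.(0 + 0) + a.(0 + 0)))\{b,c} + a.(0 + 0) + a.(0 + 0) has moves -a-> m3, -c-> m4
  m3 = 0 + 0 has moves ∅
  m4 = (rec X. a.a.(c.X\{b,c} + a.(0 + 0) + a.(0 + 0)))\{b,c} has moves -a-> m5
  m5 = (a.(c.(rec X. a.a.(c.X\{b,c} + a.(0 + 0) + a.(0 + 0)))\{b,c} + a.(0 + 0) + a.(0 + 0)))\{b,c} has moves -a-> m6
  m6 = (c.(rec X. a.a.(c.X\{b,c} + a.(0 + 0) + a.(0 + 0)))\{b,c} + a.(0 + 0) + a.(0 + 0))\{b,c} has moves -a-> m7
  m7 = (0 + 0)\{b,c} has moves ∅
Reachable graph of Q (8 states):
  n0 = rec X. a.a.(c.X\{b,c} + a.(0 + 0)) has moves -a-> n1
  n1 = a.(c.(rec X. a.a.(c.X\{b,c} + a.(0 + 0)))\{b,c} + a.(0 + 0)) has moves -a-> n2
  n2 = c.(rec X. a.a.(c.X\{b,c} + a.(0 + 0)))\{b,c} + a.(0 + 0) has moves -a-> n3, -c-> n4
  n3 = 0 + 0 has moves ∅
  n4 = (rec X. a.a.(c.X\{b,c} + a.(0 + 0)))\{b,c} has moves -a-> n5
  n5 = (a.(c.(rec X. a.a.(c.X\{b,c} + a.(0 + 0)))\{b,c} + a.(0 + 0)))\{b,c} has moves -a-> n6
  n6 = (c.(rec X. a.a.(c.X\{b,c} + a.(0 + 0)))\{b,c} + a.(0 + 0))\{b,c} has moves -a-> n7
  n7 = (0 + 0)\{b,c} has moves ∅
Coarsest stable partition (strong bisimilarity classes):
  B0 = {m0, n0}
  B1 = {m1, n1}
  B2 = {m2, n2}
  B3 = {m3, m7, n3, n7}
  B4 = {m4, n4}
  B5 = {m5, n5}
  B6 = {m6, n6}
m0 ∈ B0, n0 ∈ B0 → same block
Bisimilar ⇒ trace-equivalent.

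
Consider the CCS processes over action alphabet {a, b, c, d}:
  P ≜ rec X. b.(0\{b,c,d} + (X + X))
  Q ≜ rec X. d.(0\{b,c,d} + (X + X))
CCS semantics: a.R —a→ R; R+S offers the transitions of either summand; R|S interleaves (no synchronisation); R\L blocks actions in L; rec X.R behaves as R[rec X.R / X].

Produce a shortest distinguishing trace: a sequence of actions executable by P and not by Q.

b

LTS(P): 2 reachable states
  p0 = rec X. b.(0\{b,c,d} + (X + X)) ⊢ --b--▸ p1
  p1 = 0\{b,c,d} + ((rec X. b.(0\{b,c,d} + (X + X))) + (rec X. b.(0\{b,c,d} + (X + X)))) ⊢ --b--▸ p1
LTS(Q): 2 reachable states
  q0 = rec X. d.(0\{b,c,d} + (X + X)) ⊢ --d--▸ q1
  q1 = 0\{b,c,d} + ((rec X. d.(0\{b,c,d} + (X + X))) + (rec X. d.(0\{b,c,d} + (X + X)))) ⊢ --d--▸ q1
Executing b from P (initial set {p0}):
  step 1 (b): {p1}
  P completes σ.
Executing b from Q (initial set {q0}):
  step 1 (b): no successor for Q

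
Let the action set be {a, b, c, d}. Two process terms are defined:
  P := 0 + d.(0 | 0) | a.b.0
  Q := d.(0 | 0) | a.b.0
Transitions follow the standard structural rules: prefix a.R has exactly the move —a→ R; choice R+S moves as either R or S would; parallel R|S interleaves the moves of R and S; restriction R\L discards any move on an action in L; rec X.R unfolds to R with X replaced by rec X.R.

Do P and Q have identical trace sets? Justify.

trace-equivalent

P's transition system — 6 states:
  p0 = 0 + d.(0 | 0) | a.b.0 ⊢ --a--▸ p1, --d--▸ p2
  p1 = d.(0 | 0) | b.0 ⊢ --b--▸ p3, --d--▸ p4
  p2 = 0 | 0 | a.b.0 ⊢ --a--▸ p4
  p3 = d.(0 | 0) | 0 ⊢ --d--▸ p5
  p4 = 0 | 0 | b.0 ⊢ --b--▸ p5
  p5 = 0 | 0 | 0 ⊢ stopped
Q's transition system — 6 states:
  q0 = d.(0 | 0) | a.b.0 ⊢ --a--▸ q1, --d--▸ q2
  q1 = d.(0 | 0) | b.0 ⊢ --b--▸ q3, --d--▸ q4
  q2 = 0 | 0 | a.b.0 ⊢ --a--▸ q4
  q3 = d.(0 | 0) | 0 ⊢ --d--▸ q5
  q4 = 0 | 0 | b.0 ⊢ --b--▸ q5
  q5 = 0 | 0 | 0 ⊢ stopped
Bisimilarity quotient blocks:
  B0 = {p0, q0}
  B1 = {p2, q2}
  B2 = {p4, q4}
  B3 = {p5, q5}
  B4 = {p1, q1}
  B5 = {p3, q3}
p0 ∈ B0, q0 ∈ B0 → same block
Bisimilar ⇒ trace-equivalent.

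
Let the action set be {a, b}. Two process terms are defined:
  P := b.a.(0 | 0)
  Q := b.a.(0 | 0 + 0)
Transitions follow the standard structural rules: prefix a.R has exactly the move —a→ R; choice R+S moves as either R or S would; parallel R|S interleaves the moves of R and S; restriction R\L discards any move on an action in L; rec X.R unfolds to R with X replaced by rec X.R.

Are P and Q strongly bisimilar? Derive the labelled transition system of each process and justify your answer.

P's transition system — 3 states:
  s0 = b.a.(0 | 0) has moves -b-> s1
  s1 = a.(0 | 0) has moves -a-> s2
  s2 = 0 | 0 has moves (no moves)
Q's transition system — 3 states:
  t0 = b.a.(0 | 0 + 0) has moves -b-> t1
  t1 = a.(0 | 0 + 0) has moves -a-> t2
  t2 = 0 | 0 + 0 has moves (no moves)
Bisimilarity quotient blocks:
  B0 = {s0, t0}
  B1 = {s1, t1}
  B2 = {s2, t2}
s0 ∈ B0, t0 ∈ B0 → same block

bisimilar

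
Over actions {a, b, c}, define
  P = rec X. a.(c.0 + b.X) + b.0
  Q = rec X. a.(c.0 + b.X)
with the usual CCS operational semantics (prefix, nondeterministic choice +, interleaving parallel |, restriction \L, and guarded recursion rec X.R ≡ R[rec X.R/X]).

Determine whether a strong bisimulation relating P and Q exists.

LTS(P): 3 reachable states
  u0 = rec X. a.(c.0 + b.X) + b.0 has moves =a=> u1, =b=> u2
  u1 = c.0 + b.(rec X. a.(c.0 + b.X) + b.0) has moves =b=> u0, =c=> u2
  u2 = 0 has moves deadlocked
LTS(Q): 3 reachable states
  v0 = rec X. a.(c.0 + b.X) has moves =a=> v1
  v1 = c.0 + b.(rec X. a.(c.0 + b.X)) has moves =b=> v0, =c=> v2
  v2 = 0 has moves deadlocked
Bisimilarity quotient blocks:
  B0 = {u0}
  B1 = {u2, v2}
  B2 = {u1}
  B3 = {v0}
  B4 = {v1}
u0 ∈ B0, v0 ∈ B3 → different blocks

P ≁ Q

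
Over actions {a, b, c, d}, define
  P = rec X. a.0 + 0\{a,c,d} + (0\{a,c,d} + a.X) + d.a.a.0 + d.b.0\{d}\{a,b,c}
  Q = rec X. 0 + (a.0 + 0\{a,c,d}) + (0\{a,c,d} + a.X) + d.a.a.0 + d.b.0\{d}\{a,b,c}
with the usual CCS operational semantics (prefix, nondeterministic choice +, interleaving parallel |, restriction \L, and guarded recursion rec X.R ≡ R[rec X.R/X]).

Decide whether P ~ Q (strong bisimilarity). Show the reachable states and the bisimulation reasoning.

Reachable graph of P (6 states):
  u0 = rec X. a.0 + 0\{a,c,d} + (0\{a,c,d} + a.X) + d.a.a.0 + d.b.0\{d}\{a,b,c} has moves —a→ u0, —a→ u1, —d→ u2, —d→ u3
  u1 = 0 has moves ∅
  u2 = a.a.0 has moves —a→ u4
  u3 = b.0\{d}\{a,b,c} has moves —b→ u5
  u4 = a.0 has moves —a→ u1
  u5 = 0\{d}\{a,b,c} has moves ∅
Reachable graph of Q (6 states):
  v0 = rec X. 0 + (a.0 + 0\{a,c,d}) + (0\{a,c,d} + a.X) + d.a.a.0 + d.b.0\{d}\{a,b,c} has moves —a→ v0, —a→ v1, —d→ v2, —d→ v3
  v1 = 0 has moves ∅
  v2 = a.a.0 has moves —a→ v4
  v3 = b.0\{d}\{a,b,c} has moves —b→ v5
  v4 = a.0 has moves —a→ v1
  v5 = 0\{d}\{a,b,c} has moves ∅
Bisimilarity quotient blocks:
  B0 = {u0, v0}
  B1 = {u1, u5, v1, v5}
  B2 = {u3, v3}
  B3 = {u2, v2}
  B4 = {u4, v4}
u0 ∈ B0, v0 ∈ B0 → same block

bisimilar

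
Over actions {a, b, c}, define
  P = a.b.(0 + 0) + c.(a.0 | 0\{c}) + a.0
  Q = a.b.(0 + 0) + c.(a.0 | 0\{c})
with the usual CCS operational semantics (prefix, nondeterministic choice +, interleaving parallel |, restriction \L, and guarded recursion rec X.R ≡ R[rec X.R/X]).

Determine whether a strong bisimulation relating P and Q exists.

P ≁ Q

P's transition system — 6 states:
  p0 = a.b.(0 + 0) + c.(a.0 | 0\{c}) + a.0 :: -a-> p1, -a-> p2, -c-> p3
  p1 = 0 :: ·
  p2 = b.(0 + 0) :: -b-> p4
  p3 = a.0 | 0\{c} :: -a-> p5
  p4 = 0 + 0 :: ·
  p5 = 0 | 0\{c} :: ·
Q's transition system — 5 states:
  q0 = a.b.(0 + 0) + c.(a.0 | 0\{c}) :: -a-> q1, -c-> q2
  q1 = b.(0 + 0) :: -b-> q3
  q2 = a.0 | 0\{c} :: -a-> q4
  q3 = 0 + 0 :: ·
  q4 = 0 | 0\{c} :: ·
Bisimilarity quotient blocks:
  B0 = {p0}
  B1 = {p1, p4, p5, q3, q4}
  B2 = {p3, q2}
  B3 = {p2, q1}
  B4 = {q0}
p0 ∈ B0, q0 ∈ B4 → different blocks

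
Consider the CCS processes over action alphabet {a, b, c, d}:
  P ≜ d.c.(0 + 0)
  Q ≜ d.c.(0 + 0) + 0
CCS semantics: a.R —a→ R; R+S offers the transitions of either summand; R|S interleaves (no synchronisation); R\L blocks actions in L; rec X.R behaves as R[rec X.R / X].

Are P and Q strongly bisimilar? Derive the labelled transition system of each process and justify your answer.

YES

LTS(P): 3 reachable states
  m0 = d.c.(0 + 0) → =d=> m1
  m1 = c.(0 + 0) → =c=> m2
  m2 = 0 + 0 → deadlocked
LTS(Q): 3 reachable states
  n0 = d.c.(0 + 0) + 0 → =d=> n1
  n1 = c.(0 + 0) → =c=> n2
  n2 = 0 + 0 → deadlocked
Coarsest stable partition (strong bisimilarity classes):
  B0 = {m0, n0}
  B1 = {m1, n1}
  B2 = {m2, n2}
m0 ∈ B0, n0 ∈ B0 → same block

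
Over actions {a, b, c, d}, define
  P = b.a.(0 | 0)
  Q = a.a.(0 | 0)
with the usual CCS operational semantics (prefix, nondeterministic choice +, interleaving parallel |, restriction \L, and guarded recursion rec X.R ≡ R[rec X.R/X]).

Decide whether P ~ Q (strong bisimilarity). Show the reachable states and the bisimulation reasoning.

P's transition system — 3 states:
  u0 = b.a.(0 | 0) | --b--▸ u1
  u1 = a.(0 | 0) | --a--▸ u2
  u2 = 0 | 0 | ·
Q's transition system — 3 states:
  v0 = a.a.(0 | 0) | --a--▸ v1
  v1 = a.(0 | 0) | --a--▸ v2
  v2 = 0 | 0 | ·
Partition-refinement fixed point:
  B0 = {u0}
  B1 = {u1, v1}
  B2 = {u2, v2}
  B3 = {v0}
u0 ∈ B0, v0 ∈ B3 → different blocks

NO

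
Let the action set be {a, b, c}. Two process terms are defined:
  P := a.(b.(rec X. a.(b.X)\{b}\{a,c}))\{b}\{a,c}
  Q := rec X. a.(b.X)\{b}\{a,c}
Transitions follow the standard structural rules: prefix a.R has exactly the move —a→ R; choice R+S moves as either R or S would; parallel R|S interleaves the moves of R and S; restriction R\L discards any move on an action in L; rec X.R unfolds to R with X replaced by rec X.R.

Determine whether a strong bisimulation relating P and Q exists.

LTS(P): 2 reachable states
  p0 = a.(b.(rec X. a.(b.X)\{b}\{a,c}))\{b}\{a,c} ⊢ -a-> p1
  p1 = (b.(rec X. a.(b.X)\{b}\{a,c}))\{b}\{a,c} ⊢ stopped
LTS(Q): 2 reachable states
  q0 = rec X. a.(b.X)\{b}\{a,c} ⊢ -a-> q1
  q1 = (b.(rec X. a.(b.X)\{b}\{a,c}))\{b}\{a,c} ⊢ stopped
Partition-refinement fixed point:
  B0 = {p0, q0}
  B1 = {p1, q1}
p0 ∈ B0, q0 ∈ B0 → same block

YES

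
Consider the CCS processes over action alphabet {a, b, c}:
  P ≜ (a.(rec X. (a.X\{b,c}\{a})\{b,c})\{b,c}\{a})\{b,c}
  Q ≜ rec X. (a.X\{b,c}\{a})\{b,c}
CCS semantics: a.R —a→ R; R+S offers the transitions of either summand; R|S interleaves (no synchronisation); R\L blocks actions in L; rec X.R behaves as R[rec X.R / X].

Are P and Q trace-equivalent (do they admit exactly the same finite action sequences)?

Reachable graph of P (2 states):
  s0 = (a.(rec X. (a.X\{b,c}\{a})\{b,c})\{b,c}\{a})\{b,c} ⊢ -a-> s1
  s1 = (rec X. (a.X\{b,c}\{a})\{b,c})\{b,c}\{a}\{b,c} ⊢ stopped
Reachable graph of Q (2 states):
  t0 = rec X. (a.X\{b,c}\{a})\{b,c} ⊢ -a-> t1
  t1 = (rec X. (a.X\{b,c}\{a})\{b,c})\{b,c}\{a}\{b,c} ⊢ stopped
Coarsest stable partition (strong bisimilarity classes):
  B0 = {s0, t0}
  B1 = {s1, t1}
s0 ∈ B0, t0 ∈ B0 → same block
Bisimilar ⇒ trace-equivalent.

YES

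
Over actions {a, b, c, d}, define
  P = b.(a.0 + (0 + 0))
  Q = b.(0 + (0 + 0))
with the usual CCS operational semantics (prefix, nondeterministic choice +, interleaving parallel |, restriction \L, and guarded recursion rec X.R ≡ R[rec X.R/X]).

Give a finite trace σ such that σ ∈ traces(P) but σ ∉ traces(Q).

Reachable graph of P (3 states):
  u0 = b.(a.0 + (0 + 0)) has moves -b-> u1
  u1 = a.0 + (0 + 0) has moves -a-> u2
  u2 = 0 has moves ·
Reachable graph of Q (2 states):
  v0 = b.(0 + (0 + 0)) has moves -b-> v1
  v1 = 0 + (0 + 0) has moves ·
Run σ = ⟨ba⟩ on P: start {u0}
  step 1 (b): {u1}
  step 2 (a): {u2}
  P completes σ.
Run σ = ⟨ba⟩ on Q: start {v0}
  step 1 (b): {v1}
  step 2 (a): no successor for Q

ba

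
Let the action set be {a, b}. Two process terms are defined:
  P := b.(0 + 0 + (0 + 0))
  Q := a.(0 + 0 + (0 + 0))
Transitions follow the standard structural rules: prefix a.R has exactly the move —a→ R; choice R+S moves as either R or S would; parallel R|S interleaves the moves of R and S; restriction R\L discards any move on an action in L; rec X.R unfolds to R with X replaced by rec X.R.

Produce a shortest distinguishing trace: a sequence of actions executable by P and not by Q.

b

P's transition system — 2 states:
  p0 = b.(0 + 0 + (0 + 0)) has moves ··b··> p1
  p1 = 0 + 0 + (0 + 0) has moves (no moves)
Q's transition system — 2 states:
  q0 = a.(0 + 0 + (0 + 0)) has moves ··a··> q1
  q1 = 0 + 0 + (0 + 0) has moves (no moves)
Trace ⟨b⟩ through P, begin at {p0}:
  after b @ step 1: {p1}
  — P admits the full trace.
Trace ⟨b⟩ through Q, begin at {q0}:
  after b @ step 1: ∅ (Q stuck)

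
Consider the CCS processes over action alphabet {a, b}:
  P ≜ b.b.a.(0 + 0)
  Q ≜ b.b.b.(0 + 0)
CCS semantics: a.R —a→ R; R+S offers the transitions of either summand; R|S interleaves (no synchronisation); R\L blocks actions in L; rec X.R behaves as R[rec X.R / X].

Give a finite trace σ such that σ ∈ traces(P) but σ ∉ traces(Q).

bba

LTS(P): 4 reachable states
  u0 = b.b.a.(0 + 0) ⊢ --b--▸ u1
  u1 = b.a.(0 + 0) ⊢ --b--▸ u2
  u2 = a.(0 + 0) ⊢ --a--▸ u3
  u3 = 0 + 0 ⊢ ∅
LTS(Q): 4 reachable states
  v0 = b.b.b.(0 + 0) ⊢ --b--▸ v1
  v1 = b.b.(0 + 0) ⊢ --b--▸ v2
  v2 = b.(0 + 0) ⊢ --b--▸ v3
  v3 = 0 + 0 ⊢ ∅
Executing bba from P (initial set {u0}):
  after b @ step 1: {u1}
  after b @ step 2: {u2}
  after a @ step 3: {u3}
  P completes σ.
Executing bba from Q (initial set {v0}):
  after b @ step 1: {v1}
  after b @ step 2: {v2}
  after a @ step 3: ∅  — Q cannot continue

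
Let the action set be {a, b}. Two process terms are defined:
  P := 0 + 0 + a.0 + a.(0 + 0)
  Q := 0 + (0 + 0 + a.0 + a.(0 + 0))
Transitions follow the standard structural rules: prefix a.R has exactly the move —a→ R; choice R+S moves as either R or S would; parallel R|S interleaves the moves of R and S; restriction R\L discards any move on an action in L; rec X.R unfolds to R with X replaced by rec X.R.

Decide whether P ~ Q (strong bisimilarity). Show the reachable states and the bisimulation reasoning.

P's transition system — 3 states:
  s0 = 0 + 0 + a.0 + a.(0 + 0) has moves —a→ s1, —a→ s2
  s1 = 0 has moves ·
  s2 = 0 + 0 has moves ·
Q's transition system — 3 states:
  t0 = 0 + (0 + 0 + a.0 + a.(0 + 0)) has moves —a→ t1, —a→ t2
  t1 = 0 has moves ·
  t2 = 0 + 0 has moves ·
Bisimilarity quotient blocks:
  B0 = {s0, t0}
  B1 = {s1, s2, t1, t2}
s0 ∈ B0, t0 ∈ B0 → same block

YES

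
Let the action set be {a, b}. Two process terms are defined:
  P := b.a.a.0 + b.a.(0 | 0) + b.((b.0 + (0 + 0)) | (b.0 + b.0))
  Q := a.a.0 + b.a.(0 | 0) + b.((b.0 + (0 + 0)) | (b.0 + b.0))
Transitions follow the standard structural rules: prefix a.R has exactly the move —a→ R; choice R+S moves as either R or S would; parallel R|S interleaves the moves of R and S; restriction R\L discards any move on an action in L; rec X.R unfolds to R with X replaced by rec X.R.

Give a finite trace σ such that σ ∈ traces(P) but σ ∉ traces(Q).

LTS(P): 9 reachable states
  u0 = b.a.a.0 + b.a.(0 | 0) + b.((b.0 + (0 + 0)) | (b.0 + b.0)) ⊢ -b-> u1, -b-> u2, -b-> u3
  u1 = (b.0 + (0 + 0)) | (b.0 + b.0) ⊢ -b-> u4, -b-> u5
  u2 = a.(0 | 0) ⊢ -a-> u6
  u3 = a.a.0 ⊢ -a-> u7
  u4 = (b.0 + (0 + 0)) | 0 ⊢ -b-> u6
  u5 = 0 | (b.0 + b.0) ⊢ -b-> u6
  u6 = 0 | 0 ⊢ stopped
  u7 = a.0 ⊢ -a-> u8
  u8 = 0 ⊢ stopped
LTS(Q): 8 reachable states
  v0 = a.a.0 + b.a.(0 | 0) + b.((b.0 + (0 + 0)) | (b.0 + b.0)) ⊢ -a-> v1, -b-> v2, -b-> v3
  v1 = a.0 ⊢ -a-> v4
  v2 = (b.0 + (0 + 0)) | (b.0 + b.0) ⊢ -b-> v5, -b-> v6
  v3 = a.(0 | 0) ⊢ -a-> v7
  v4 = 0 ⊢ stopped
  v5 = (b.0 + (0 + 0)) | 0 ⊢ -b-> v7
  v6 = 0 | (b.0 + b.0) ⊢ -b-> v7
  v7 = 0 | 0 ⊢ stopped
Trace ⟨baa⟩ through P, begin at {u0}:
  step 1 (b): {u1, u2, u3}
  step 2 (a): {u6, u7}
  step 3 (a): {u8}
  ✓ P
Trace ⟨baa⟩ through Q, begin at {v0}:
  step 1 (b): {v2, v3}
  step 2 (a): {v7}
  step 3 (a): no successor for Q

baa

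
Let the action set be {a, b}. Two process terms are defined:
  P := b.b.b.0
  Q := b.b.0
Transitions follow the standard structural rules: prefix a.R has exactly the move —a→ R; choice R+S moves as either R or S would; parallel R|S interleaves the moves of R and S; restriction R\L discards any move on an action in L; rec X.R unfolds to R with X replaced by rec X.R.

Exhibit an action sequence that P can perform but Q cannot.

bbb

Reachable graph of P (4 states):
  s0 = b.b.b.0 → -b-> s1
  s1 = b.b.0 → -b-> s2
  s2 = b.0 → -b-> s3
  s3 = 0 → deadlocked
Reachable graph of Q (3 states):
  t0 = b.b.0 → -b-> t1
  t1 = b.0 → -b-> t2
  t2 = 0 → deadlocked
Run σ = ⟨bbb⟩ on P: start {s0}
  step 1 (b): {s1}
  step 2 (b): {s2}
  step 3 (b): {s3}
  — P admits the full trace.
Run σ = ⟨bbb⟩ on Q: start {t0}
  step 1 (b): {t1}
  step 2 (b): {t2}
  step 3 (b): ∅  — Q cannot continue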